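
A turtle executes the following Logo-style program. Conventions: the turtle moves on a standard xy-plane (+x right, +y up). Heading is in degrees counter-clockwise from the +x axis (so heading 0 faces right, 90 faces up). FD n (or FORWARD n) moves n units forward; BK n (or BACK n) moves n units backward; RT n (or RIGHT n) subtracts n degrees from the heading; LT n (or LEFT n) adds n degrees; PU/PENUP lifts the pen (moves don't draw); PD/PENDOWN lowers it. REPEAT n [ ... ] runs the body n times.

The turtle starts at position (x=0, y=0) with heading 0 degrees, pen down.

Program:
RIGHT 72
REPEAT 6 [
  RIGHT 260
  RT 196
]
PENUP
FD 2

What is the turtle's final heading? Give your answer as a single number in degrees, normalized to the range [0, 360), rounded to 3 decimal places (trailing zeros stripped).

Executing turtle program step by step:
Start: pos=(0,0), heading=0, pen down
RT 72: heading 0 -> 288
REPEAT 6 [
  -- iteration 1/6 --
  RT 260: heading 288 -> 28
  RT 196: heading 28 -> 192
  -- iteration 2/6 --
  RT 260: heading 192 -> 292
  RT 196: heading 292 -> 96
  -- iteration 3/6 --
  RT 260: heading 96 -> 196
  RT 196: heading 196 -> 0
  -- iteration 4/6 --
  RT 260: heading 0 -> 100
  RT 196: heading 100 -> 264
  -- iteration 5/6 --
  RT 260: heading 264 -> 4
  RT 196: heading 4 -> 168
  -- iteration 6/6 --
  RT 260: heading 168 -> 268
  RT 196: heading 268 -> 72
]
PU: pen up
FD 2: (0,0) -> (0.618,1.902) [heading=72, move]
Final: pos=(0.618,1.902), heading=72, 0 segment(s) drawn

Answer: 72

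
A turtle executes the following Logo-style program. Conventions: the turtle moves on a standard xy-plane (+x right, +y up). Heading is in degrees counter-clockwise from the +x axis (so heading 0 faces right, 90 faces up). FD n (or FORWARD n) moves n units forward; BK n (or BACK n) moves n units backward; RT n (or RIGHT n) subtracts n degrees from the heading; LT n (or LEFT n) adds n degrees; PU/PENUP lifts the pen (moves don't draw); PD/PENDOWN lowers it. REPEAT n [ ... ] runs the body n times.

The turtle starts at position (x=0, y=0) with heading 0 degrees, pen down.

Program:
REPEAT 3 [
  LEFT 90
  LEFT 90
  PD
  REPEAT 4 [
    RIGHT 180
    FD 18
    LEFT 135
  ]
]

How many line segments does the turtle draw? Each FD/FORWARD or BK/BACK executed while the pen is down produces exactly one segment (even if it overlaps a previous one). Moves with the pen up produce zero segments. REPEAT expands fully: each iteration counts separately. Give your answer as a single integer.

Answer: 12

Derivation:
Executing turtle program step by step:
Start: pos=(0,0), heading=0, pen down
REPEAT 3 [
  -- iteration 1/3 --
  LT 90: heading 0 -> 90
  LT 90: heading 90 -> 180
  PD: pen down
  REPEAT 4 [
    -- iteration 1/4 --
    RT 180: heading 180 -> 0
    FD 18: (0,0) -> (18,0) [heading=0, draw]
    LT 135: heading 0 -> 135
    -- iteration 2/4 --
    RT 180: heading 135 -> 315
    FD 18: (18,0) -> (30.728,-12.728) [heading=315, draw]
    LT 135: heading 315 -> 90
    -- iteration 3/4 --
    RT 180: heading 90 -> 270
    FD 18: (30.728,-12.728) -> (30.728,-30.728) [heading=270, draw]
    LT 135: heading 270 -> 45
    -- iteration 4/4 --
    RT 180: heading 45 -> 225
    FD 18: (30.728,-30.728) -> (18,-43.456) [heading=225, draw]
    LT 135: heading 225 -> 0
  ]
  -- iteration 2/3 --
  LT 90: heading 0 -> 90
  LT 90: heading 90 -> 180
  PD: pen down
  REPEAT 4 [
    -- iteration 1/4 --
    RT 180: heading 180 -> 0
    FD 18: (18,-43.456) -> (36,-43.456) [heading=0, draw]
    LT 135: heading 0 -> 135
    -- iteration 2/4 --
    RT 180: heading 135 -> 315
    FD 18: (36,-43.456) -> (48.728,-56.184) [heading=315, draw]
    LT 135: heading 315 -> 90
    -- iteration 3/4 --
    RT 180: heading 90 -> 270
    FD 18: (48.728,-56.184) -> (48.728,-74.184) [heading=270, draw]
    LT 135: heading 270 -> 45
    -- iteration 4/4 --
    RT 180: heading 45 -> 225
    FD 18: (48.728,-74.184) -> (36,-86.912) [heading=225, draw]
    LT 135: heading 225 -> 0
  ]
  -- iteration 3/3 --
  LT 90: heading 0 -> 90
  LT 90: heading 90 -> 180
  PD: pen down
  REPEAT 4 [
    -- iteration 1/4 --
    RT 180: heading 180 -> 0
    FD 18: (36,-86.912) -> (54,-86.912) [heading=0, draw]
    LT 135: heading 0 -> 135
    -- iteration 2/4 --
    RT 180: heading 135 -> 315
    FD 18: (54,-86.912) -> (66.728,-99.64) [heading=315, draw]
    LT 135: heading 315 -> 90
    -- iteration 3/4 --
    RT 180: heading 90 -> 270
    FD 18: (66.728,-99.64) -> (66.728,-117.64) [heading=270, draw]
    LT 135: heading 270 -> 45
    -- iteration 4/4 --
    RT 180: heading 45 -> 225
    FD 18: (66.728,-117.64) -> (54,-130.368) [heading=225, draw]
    LT 135: heading 225 -> 0
  ]
]
Final: pos=(54,-130.368), heading=0, 12 segment(s) drawn
Segments drawn: 12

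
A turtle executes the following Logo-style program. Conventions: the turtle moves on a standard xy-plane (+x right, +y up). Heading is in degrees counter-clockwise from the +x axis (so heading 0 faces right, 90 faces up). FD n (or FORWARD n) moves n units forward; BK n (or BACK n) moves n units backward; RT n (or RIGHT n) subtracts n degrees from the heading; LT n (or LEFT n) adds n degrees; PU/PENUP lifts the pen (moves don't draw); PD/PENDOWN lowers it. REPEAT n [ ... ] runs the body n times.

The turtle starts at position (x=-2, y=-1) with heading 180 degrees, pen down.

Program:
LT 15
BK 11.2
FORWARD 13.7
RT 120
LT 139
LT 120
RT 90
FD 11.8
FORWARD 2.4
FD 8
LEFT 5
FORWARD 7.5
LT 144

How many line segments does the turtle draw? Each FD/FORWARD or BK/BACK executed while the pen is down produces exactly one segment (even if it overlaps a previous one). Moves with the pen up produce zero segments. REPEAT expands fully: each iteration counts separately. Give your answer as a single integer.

Executing turtle program step by step:
Start: pos=(-2,-1), heading=180, pen down
LT 15: heading 180 -> 195
BK 11.2: (-2,-1) -> (8.818,1.899) [heading=195, draw]
FD 13.7: (8.818,1.899) -> (-4.415,-1.647) [heading=195, draw]
RT 120: heading 195 -> 75
LT 139: heading 75 -> 214
LT 120: heading 214 -> 334
RT 90: heading 334 -> 244
FD 11.8: (-4.415,-1.647) -> (-9.588,-12.253) [heading=244, draw]
FD 2.4: (-9.588,-12.253) -> (-10.64,-14.41) [heading=244, draw]
FD 8: (-10.64,-14.41) -> (-14.147,-21.6) [heading=244, draw]
LT 5: heading 244 -> 249
FD 7.5: (-14.147,-21.6) -> (-16.834,-28.602) [heading=249, draw]
LT 144: heading 249 -> 33
Final: pos=(-16.834,-28.602), heading=33, 6 segment(s) drawn
Segments drawn: 6

Answer: 6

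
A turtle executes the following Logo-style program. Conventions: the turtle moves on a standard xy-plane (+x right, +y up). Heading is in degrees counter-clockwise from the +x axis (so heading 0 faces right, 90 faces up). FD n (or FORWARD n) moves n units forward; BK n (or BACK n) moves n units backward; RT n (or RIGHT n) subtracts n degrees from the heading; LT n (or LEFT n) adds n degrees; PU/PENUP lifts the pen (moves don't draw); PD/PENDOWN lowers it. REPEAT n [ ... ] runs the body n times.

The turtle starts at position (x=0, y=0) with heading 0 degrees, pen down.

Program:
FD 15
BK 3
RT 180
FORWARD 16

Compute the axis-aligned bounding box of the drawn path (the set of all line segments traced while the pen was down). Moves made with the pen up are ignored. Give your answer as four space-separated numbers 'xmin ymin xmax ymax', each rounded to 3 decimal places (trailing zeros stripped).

Answer: -4 0 15 0

Derivation:
Executing turtle program step by step:
Start: pos=(0,0), heading=0, pen down
FD 15: (0,0) -> (15,0) [heading=0, draw]
BK 3: (15,0) -> (12,0) [heading=0, draw]
RT 180: heading 0 -> 180
FD 16: (12,0) -> (-4,0) [heading=180, draw]
Final: pos=(-4,0), heading=180, 3 segment(s) drawn

Segment endpoints: x in {-4, 0, 12, 15}, y in {0, 0}
xmin=-4, ymin=0, xmax=15, ymax=0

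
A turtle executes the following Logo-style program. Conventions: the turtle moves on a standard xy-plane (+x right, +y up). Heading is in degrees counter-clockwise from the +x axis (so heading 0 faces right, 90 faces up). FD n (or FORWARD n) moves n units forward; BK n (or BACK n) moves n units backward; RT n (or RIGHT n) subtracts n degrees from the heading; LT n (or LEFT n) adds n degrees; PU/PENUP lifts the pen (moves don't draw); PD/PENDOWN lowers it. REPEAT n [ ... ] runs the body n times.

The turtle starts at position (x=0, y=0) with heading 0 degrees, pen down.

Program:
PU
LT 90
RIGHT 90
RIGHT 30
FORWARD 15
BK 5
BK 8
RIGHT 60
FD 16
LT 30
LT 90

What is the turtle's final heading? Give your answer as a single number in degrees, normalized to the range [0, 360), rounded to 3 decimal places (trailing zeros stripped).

Executing turtle program step by step:
Start: pos=(0,0), heading=0, pen down
PU: pen up
LT 90: heading 0 -> 90
RT 90: heading 90 -> 0
RT 30: heading 0 -> 330
FD 15: (0,0) -> (12.99,-7.5) [heading=330, move]
BK 5: (12.99,-7.5) -> (8.66,-5) [heading=330, move]
BK 8: (8.66,-5) -> (1.732,-1) [heading=330, move]
RT 60: heading 330 -> 270
FD 16: (1.732,-1) -> (1.732,-17) [heading=270, move]
LT 30: heading 270 -> 300
LT 90: heading 300 -> 30
Final: pos=(1.732,-17), heading=30, 0 segment(s) drawn

Answer: 30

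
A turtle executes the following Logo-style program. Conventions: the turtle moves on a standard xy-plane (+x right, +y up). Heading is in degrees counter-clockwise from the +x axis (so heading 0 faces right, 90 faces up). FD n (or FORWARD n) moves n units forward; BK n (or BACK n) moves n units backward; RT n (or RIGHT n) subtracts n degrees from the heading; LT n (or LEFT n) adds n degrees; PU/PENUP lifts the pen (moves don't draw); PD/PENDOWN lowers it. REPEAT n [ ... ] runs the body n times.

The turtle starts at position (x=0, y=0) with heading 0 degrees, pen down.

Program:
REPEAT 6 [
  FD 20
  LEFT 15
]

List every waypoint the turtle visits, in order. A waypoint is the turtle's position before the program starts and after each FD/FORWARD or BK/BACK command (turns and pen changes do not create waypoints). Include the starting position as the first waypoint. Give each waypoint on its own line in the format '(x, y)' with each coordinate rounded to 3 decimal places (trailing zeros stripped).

Answer: (0, 0)
(20, 0)
(39.319, 5.176)
(56.639, 15.176)
(70.781, 29.319)
(80.781, 46.639)
(85.958, 65.958)

Derivation:
Executing turtle program step by step:
Start: pos=(0,0), heading=0, pen down
REPEAT 6 [
  -- iteration 1/6 --
  FD 20: (0,0) -> (20,0) [heading=0, draw]
  LT 15: heading 0 -> 15
  -- iteration 2/6 --
  FD 20: (20,0) -> (39.319,5.176) [heading=15, draw]
  LT 15: heading 15 -> 30
  -- iteration 3/6 --
  FD 20: (39.319,5.176) -> (56.639,15.176) [heading=30, draw]
  LT 15: heading 30 -> 45
  -- iteration 4/6 --
  FD 20: (56.639,15.176) -> (70.781,29.319) [heading=45, draw]
  LT 15: heading 45 -> 60
  -- iteration 5/6 --
  FD 20: (70.781,29.319) -> (80.781,46.639) [heading=60, draw]
  LT 15: heading 60 -> 75
  -- iteration 6/6 --
  FD 20: (80.781,46.639) -> (85.958,65.958) [heading=75, draw]
  LT 15: heading 75 -> 90
]
Final: pos=(85.958,65.958), heading=90, 6 segment(s) drawn
Waypoints (7 total):
(0, 0)
(20, 0)
(39.319, 5.176)
(56.639, 15.176)
(70.781, 29.319)
(80.781, 46.639)
(85.958, 65.958)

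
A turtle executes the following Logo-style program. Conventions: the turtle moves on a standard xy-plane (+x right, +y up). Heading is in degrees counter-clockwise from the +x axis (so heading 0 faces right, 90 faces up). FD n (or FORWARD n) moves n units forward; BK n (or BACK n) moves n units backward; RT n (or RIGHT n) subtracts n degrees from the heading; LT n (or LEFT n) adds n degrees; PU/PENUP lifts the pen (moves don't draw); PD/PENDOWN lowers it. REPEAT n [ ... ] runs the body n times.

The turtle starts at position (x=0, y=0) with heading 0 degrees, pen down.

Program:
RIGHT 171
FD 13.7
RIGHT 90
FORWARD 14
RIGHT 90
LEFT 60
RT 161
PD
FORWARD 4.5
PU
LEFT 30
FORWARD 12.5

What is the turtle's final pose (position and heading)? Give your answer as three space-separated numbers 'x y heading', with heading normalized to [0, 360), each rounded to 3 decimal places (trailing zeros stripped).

Answer: -10.01 -3.85 298

Derivation:
Executing turtle program step by step:
Start: pos=(0,0), heading=0, pen down
RT 171: heading 0 -> 189
FD 13.7: (0,0) -> (-13.531,-2.143) [heading=189, draw]
RT 90: heading 189 -> 99
FD 14: (-13.531,-2.143) -> (-15.721,11.684) [heading=99, draw]
RT 90: heading 99 -> 9
LT 60: heading 9 -> 69
RT 161: heading 69 -> 268
PD: pen down
FD 4.5: (-15.721,11.684) -> (-15.878,7.187) [heading=268, draw]
PU: pen up
LT 30: heading 268 -> 298
FD 12.5: (-15.878,7.187) -> (-10.01,-3.85) [heading=298, move]
Final: pos=(-10.01,-3.85), heading=298, 3 segment(s) drawn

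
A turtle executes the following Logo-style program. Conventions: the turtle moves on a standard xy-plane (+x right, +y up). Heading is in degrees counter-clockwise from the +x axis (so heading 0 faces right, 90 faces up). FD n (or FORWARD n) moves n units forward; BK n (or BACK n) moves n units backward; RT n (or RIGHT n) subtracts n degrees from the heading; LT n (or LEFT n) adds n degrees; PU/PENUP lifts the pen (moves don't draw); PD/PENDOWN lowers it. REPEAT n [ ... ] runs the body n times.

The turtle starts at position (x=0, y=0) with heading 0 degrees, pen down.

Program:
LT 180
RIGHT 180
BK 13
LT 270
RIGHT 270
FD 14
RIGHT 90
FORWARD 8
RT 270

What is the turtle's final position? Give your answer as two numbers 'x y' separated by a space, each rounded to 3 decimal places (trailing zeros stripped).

Answer: 1 -8

Derivation:
Executing turtle program step by step:
Start: pos=(0,0), heading=0, pen down
LT 180: heading 0 -> 180
RT 180: heading 180 -> 0
BK 13: (0,0) -> (-13,0) [heading=0, draw]
LT 270: heading 0 -> 270
RT 270: heading 270 -> 0
FD 14: (-13,0) -> (1,0) [heading=0, draw]
RT 90: heading 0 -> 270
FD 8: (1,0) -> (1,-8) [heading=270, draw]
RT 270: heading 270 -> 0
Final: pos=(1,-8), heading=0, 3 segment(s) drawn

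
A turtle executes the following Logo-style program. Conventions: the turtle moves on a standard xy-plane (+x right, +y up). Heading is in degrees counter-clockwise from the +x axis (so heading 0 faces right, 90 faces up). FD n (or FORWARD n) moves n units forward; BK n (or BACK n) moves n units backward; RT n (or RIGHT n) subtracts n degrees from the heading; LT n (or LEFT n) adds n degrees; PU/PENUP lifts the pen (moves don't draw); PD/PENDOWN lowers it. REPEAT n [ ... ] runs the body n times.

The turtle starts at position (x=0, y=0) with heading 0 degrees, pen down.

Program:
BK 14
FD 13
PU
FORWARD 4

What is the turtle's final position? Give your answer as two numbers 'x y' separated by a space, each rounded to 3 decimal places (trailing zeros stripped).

Executing turtle program step by step:
Start: pos=(0,0), heading=0, pen down
BK 14: (0,0) -> (-14,0) [heading=0, draw]
FD 13: (-14,0) -> (-1,0) [heading=0, draw]
PU: pen up
FD 4: (-1,0) -> (3,0) [heading=0, move]
Final: pos=(3,0), heading=0, 2 segment(s) drawn

Answer: 3 0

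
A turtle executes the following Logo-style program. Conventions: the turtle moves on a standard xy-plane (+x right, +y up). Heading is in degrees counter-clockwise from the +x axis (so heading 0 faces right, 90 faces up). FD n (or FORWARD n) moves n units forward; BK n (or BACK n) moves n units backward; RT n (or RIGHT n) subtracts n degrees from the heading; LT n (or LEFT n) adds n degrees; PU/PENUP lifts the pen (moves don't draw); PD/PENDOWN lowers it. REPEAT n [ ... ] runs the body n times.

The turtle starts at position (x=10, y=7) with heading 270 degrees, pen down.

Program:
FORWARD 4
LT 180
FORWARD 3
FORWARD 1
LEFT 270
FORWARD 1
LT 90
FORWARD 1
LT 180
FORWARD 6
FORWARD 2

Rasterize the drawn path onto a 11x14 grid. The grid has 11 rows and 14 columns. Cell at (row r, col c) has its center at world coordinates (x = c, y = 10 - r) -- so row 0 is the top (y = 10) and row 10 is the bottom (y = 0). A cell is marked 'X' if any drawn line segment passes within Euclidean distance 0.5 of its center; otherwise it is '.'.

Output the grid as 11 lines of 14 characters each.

Segment 0: (10,7) -> (10,3)
Segment 1: (10,3) -> (10,6)
Segment 2: (10,6) -> (10,7)
Segment 3: (10,7) -> (11,7)
Segment 4: (11,7) -> (11,8)
Segment 5: (11,8) -> (11,2)
Segment 6: (11,2) -> (11,-0)

Answer: ..............
..............
...........X..
..........XX..
..........XX..
..........XX..
..........XX..
..........XX..
...........X..
...........X..
...........X..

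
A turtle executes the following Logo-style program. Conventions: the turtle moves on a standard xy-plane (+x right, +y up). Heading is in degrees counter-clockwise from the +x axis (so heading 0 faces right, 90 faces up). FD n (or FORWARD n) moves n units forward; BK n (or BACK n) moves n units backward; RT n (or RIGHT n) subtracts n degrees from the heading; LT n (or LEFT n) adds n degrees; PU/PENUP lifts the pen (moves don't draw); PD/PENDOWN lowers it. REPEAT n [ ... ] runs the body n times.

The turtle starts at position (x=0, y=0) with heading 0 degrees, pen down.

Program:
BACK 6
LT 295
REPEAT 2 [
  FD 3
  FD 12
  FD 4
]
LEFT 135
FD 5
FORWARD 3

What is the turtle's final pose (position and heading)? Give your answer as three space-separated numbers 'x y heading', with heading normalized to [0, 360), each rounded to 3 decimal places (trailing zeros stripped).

Executing turtle program step by step:
Start: pos=(0,0), heading=0, pen down
BK 6: (0,0) -> (-6,0) [heading=0, draw]
LT 295: heading 0 -> 295
REPEAT 2 [
  -- iteration 1/2 --
  FD 3: (-6,0) -> (-4.732,-2.719) [heading=295, draw]
  FD 12: (-4.732,-2.719) -> (0.339,-13.595) [heading=295, draw]
  FD 4: (0.339,-13.595) -> (2.03,-17.22) [heading=295, draw]
  -- iteration 2/2 --
  FD 3: (2.03,-17.22) -> (3.298,-19.939) [heading=295, draw]
  FD 12: (3.298,-19.939) -> (8.369,-30.814) [heading=295, draw]
  FD 4: (8.369,-30.814) -> (10.059,-34.44) [heading=295, draw]
]
LT 135: heading 295 -> 70
FD 5: (10.059,-34.44) -> (11.77,-29.741) [heading=70, draw]
FD 3: (11.77,-29.741) -> (12.796,-26.922) [heading=70, draw]
Final: pos=(12.796,-26.922), heading=70, 9 segment(s) drawn

Answer: 12.796 -26.922 70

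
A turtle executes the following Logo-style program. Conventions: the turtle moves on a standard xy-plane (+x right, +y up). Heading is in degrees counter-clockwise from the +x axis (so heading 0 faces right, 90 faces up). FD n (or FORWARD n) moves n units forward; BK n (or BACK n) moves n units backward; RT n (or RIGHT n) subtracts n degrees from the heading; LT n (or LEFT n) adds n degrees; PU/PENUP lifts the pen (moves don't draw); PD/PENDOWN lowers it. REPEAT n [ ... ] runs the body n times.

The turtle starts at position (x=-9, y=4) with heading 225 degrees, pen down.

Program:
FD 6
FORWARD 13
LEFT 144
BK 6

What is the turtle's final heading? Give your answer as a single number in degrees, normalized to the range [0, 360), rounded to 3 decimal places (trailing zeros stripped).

Answer: 9

Derivation:
Executing turtle program step by step:
Start: pos=(-9,4), heading=225, pen down
FD 6: (-9,4) -> (-13.243,-0.243) [heading=225, draw]
FD 13: (-13.243,-0.243) -> (-22.435,-9.435) [heading=225, draw]
LT 144: heading 225 -> 9
BK 6: (-22.435,-9.435) -> (-28.361,-10.374) [heading=9, draw]
Final: pos=(-28.361,-10.374), heading=9, 3 segment(s) drawn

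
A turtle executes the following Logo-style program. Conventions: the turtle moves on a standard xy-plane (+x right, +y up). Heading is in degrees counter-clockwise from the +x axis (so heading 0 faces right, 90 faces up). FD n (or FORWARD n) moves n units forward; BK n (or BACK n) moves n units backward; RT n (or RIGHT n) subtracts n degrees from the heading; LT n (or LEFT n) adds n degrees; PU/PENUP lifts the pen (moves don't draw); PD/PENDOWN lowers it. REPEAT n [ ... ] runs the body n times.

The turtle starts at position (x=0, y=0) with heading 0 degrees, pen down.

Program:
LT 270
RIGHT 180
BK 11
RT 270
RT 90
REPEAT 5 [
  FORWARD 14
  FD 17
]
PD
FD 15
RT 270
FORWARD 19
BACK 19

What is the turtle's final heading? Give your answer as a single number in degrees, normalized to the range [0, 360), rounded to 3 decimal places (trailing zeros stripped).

Answer: 180

Derivation:
Executing turtle program step by step:
Start: pos=(0,0), heading=0, pen down
LT 270: heading 0 -> 270
RT 180: heading 270 -> 90
BK 11: (0,0) -> (0,-11) [heading=90, draw]
RT 270: heading 90 -> 180
RT 90: heading 180 -> 90
REPEAT 5 [
  -- iteration 1/5 --
  FD 14: (0,-11) -> (0,3) [heading=90, draw]
  FD 17: (0,3) -> (0,20) [heading=90, draw]
  -- iteration 2/5 --
  FD 14: (0,20) -> (0,34) [heading=90, draw]
  FD 17: (0,34) -> (0,51) [heading=90, draw]
  -- iteration 3/5 --
  FD 14: (0,51) -> (0,65) [heading=90, draw]
  FD 17: (0,65) -> (0,82) [heading=90, draw]
  -- iteration 4/5 --
  FD 14: (0,82) -> (0,96) [heading=90, draw]
  FD 17: (0,96) -> (0,113) [heading=90, draw]
  -- iteration 5/5 --
  FD 14: (0,113) -> (0,127) [heading=90, draw]
  FD 17: (0,127) -> (0,144) [heading=90, draw]
]
PD: pen down
FD 15: (0,144) -> (0,159) [heading=90, draw]
RT 270: heading 90 -> 180
FD 19: (0,159) -> (-19,159) [heading=180, draw]
BK 19: (-19,159) -> (0,159) [heading=180, draw]
Final: pos=(0,159), heading=180, 14 segment(s) drawn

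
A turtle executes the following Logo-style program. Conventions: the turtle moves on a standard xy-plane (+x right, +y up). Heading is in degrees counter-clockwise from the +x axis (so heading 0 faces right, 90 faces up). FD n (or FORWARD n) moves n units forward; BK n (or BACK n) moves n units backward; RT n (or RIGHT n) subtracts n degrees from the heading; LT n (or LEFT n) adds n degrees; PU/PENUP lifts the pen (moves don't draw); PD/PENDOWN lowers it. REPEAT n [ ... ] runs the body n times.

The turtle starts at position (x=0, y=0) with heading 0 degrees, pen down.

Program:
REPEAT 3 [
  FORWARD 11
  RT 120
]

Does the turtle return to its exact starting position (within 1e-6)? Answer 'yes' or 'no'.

Answer: yes

Derivation:
Executing turtle program step by step:
Start: pos=(0,0), heading=0, pen down
REPEAT 3 [
  -- iteration 1/3 --
  FD 11: (0,0) -> (11,0) [heading=0, draw]
  RT 120: heading 0 -> 240
  -- iteration 2/3 --
  FD 11: (11,0) -> (5.5,-9.526) [heading=240, draw]
  RT 120: heading 240 -> 120
  -- iteration 3/3 --
  FD 11: (5.5,-9.526) -> (0,0) [heading=120, draw]
  RT 120: heading 120 -> 0
]
Final: pos=(0,0), heading=0, 3 segment(s) drawn

Start position: (0, 0)
Final position: (0, 0)
Distance = 0; < 1e-6 -> CLOSED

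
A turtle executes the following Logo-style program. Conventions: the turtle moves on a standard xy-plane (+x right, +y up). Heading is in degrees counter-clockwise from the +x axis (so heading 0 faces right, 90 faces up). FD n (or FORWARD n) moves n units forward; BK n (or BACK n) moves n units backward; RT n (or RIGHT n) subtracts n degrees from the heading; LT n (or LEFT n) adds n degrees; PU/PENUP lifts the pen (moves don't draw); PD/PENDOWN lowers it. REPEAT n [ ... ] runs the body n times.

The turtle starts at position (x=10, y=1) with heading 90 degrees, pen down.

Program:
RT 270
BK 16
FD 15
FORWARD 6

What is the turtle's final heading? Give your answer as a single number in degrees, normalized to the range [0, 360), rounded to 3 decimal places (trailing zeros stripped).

Executing turtle program step by step:
Start: pos=(10,1), heading=90, pen down
RT 270: heading 90 -> 180
BK 16: (10,1) -> (26,1) [heading=180, draw]
FD 15: (26,1) -> (11,1) [heading=180, draw]
FD 6: (11,1) -> (5,1) [heading=180, draw]
Final: pos=(5,1), heading=180, 3 segment(s) drawn

Answer: 180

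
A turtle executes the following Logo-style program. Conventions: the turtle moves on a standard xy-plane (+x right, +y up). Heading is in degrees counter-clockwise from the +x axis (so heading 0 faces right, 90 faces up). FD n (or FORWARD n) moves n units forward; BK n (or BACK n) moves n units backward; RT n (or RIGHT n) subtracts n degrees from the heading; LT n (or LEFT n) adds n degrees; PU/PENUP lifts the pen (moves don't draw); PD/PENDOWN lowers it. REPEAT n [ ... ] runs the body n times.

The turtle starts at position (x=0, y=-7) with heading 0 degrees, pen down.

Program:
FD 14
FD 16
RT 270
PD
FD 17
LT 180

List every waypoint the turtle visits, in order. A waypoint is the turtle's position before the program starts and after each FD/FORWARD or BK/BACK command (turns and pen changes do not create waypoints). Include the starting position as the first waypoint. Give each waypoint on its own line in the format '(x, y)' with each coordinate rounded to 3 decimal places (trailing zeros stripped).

Executing turtle program step by step:
Start: pos=(0,-7), heading=0, pen down
FD 14: (0,-7) -> (14,-7) [heading=0, draw]
FD 16: (14,-7) -> (30,-7) [heading=0, draw]
RT 270: heading 0 -> 90
PD: pen down
FD 17: (30,-7) -> (30,10) [heading=90, draw]
LT 180: heading 90 -> 270
Final: pos=(30,10), heading=270, 3 segment(s) drawn
Waypoints (4 total):
(0, -7)
(14, -7)
(30, -7)
(30, 10)

Answer: (0, -7)
(14, -7)
(30, -7)
(30, 10)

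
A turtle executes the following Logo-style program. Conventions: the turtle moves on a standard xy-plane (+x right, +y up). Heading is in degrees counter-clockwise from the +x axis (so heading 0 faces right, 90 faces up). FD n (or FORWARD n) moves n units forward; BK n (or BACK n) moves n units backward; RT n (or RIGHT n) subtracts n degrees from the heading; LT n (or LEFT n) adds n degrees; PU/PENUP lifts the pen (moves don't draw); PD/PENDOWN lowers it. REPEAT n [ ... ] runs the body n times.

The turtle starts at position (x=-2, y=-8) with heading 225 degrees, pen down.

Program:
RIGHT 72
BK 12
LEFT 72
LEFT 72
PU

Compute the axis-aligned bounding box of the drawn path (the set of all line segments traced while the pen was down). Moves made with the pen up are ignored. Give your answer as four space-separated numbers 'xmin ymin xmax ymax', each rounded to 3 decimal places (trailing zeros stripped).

Executing turtle program step by step:
Start: pos=(-2,-8), heading=225, pen down
RT 72: heading 225 -> 153
BK 12: (-2,-8) -> (8.692,-13.448) [heading=153, draw]
LT 72: heading 153 -> 225
LT 72: heading 225 -> 297
PU: pen up
Final: pos=(8.692,-13.448), heading=297, 1 segment(s) drawn

Segment endpoints: x in {-2, 8.692}, y in {-13.448, -8}
xmin=-2, ymin=-13.448, xmax=8.692, ymax=-8

Answer: -2 -13.448 8.692 -8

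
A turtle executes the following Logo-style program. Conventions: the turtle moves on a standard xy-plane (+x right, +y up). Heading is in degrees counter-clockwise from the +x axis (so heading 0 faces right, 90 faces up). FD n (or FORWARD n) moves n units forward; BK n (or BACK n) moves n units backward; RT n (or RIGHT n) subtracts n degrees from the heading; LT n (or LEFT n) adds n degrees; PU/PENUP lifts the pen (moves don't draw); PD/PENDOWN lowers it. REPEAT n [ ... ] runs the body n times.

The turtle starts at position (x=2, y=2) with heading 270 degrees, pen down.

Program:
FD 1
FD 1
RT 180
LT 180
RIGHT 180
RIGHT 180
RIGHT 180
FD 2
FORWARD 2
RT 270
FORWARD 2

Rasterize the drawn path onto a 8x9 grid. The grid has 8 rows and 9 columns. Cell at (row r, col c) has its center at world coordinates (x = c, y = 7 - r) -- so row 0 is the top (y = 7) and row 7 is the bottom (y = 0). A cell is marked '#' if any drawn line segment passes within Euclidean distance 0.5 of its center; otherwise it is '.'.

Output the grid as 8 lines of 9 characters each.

Segment 0: (2,2) -> (2,1)
Segment 1: (2,1) -> (2,0)
Segment 2: (2,0) -> (2,2)
Segment 3: (2,2) -> (2,4)
Segment 4: (2,4) -> (-0,4)

Answer: .........
.........
.........
###......
..#......
..#......
..#......
..#......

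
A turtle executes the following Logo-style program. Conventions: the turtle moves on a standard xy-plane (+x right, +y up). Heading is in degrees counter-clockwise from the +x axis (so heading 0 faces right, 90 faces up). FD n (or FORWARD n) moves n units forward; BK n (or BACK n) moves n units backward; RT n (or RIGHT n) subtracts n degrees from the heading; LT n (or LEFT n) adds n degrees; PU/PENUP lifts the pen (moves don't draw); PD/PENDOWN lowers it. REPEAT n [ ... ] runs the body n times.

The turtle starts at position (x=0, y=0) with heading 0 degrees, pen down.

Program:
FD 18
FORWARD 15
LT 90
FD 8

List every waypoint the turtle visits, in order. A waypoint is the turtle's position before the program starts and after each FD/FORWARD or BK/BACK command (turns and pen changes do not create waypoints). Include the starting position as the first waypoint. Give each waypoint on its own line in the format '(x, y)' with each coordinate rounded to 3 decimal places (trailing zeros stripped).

Answer: (0, 0)
(18, 0)
(33, 0)
(33, 8)

Derivation:
Executing turtle program step by step:
Start: pos=(0,0), heading=0, pen down
FD 18: (0,0) -> (18,0) [heading=0, draw]
FD 15: (18,0) -> (33,0) [heading=0, draw]
LT 90: heading 0 -> 90
FD 8: (33,0) -> (33,8) [heading=90, draw]
Final: pos=(33,8), heading=90, 3 segment(s) drawn
Waypoints (4 total):
(0, 0)
(18, 0)
(33, 0)
(33, 8)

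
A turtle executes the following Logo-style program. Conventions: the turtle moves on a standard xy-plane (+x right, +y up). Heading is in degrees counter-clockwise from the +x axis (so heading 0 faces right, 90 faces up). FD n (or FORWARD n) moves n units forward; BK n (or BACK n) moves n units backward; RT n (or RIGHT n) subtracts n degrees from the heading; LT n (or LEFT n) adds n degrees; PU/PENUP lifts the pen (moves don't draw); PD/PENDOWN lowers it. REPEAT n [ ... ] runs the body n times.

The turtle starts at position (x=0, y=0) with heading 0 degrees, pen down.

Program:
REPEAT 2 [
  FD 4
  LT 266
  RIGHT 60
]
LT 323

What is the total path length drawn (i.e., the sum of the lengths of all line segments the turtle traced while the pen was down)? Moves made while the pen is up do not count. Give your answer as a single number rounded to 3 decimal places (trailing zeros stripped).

Answer: 8

Derivation:
Executing turtle program step by step:
Start: pos=(0,0), heading=0, pen down
REPEAT 2 [
  -- iteration 1/2 --
  FD 4: (0,0) -> (4,0) [heading=0, draw]
  LT 266: heading 0 -> 266
  RT 60: heading 266 -> 206
  -- iteration 2/2 --
  FD 4: (4,0) -> (0.405,-1.753) [heading=206, draw]
  LT 266: heading 206 -> 112
  RT 60: heading 112 -> 52
]
LT 323: heading 52 -> 15
Final: pos=(0.405,-1.753), heading=15, 2 segment(s) drawn

Segment lengths:
  seg 1: (0,0) -> (4,0), length = 4
  seg 2: (4,0) -> (0.405,-1.753), length = 4
Total = 8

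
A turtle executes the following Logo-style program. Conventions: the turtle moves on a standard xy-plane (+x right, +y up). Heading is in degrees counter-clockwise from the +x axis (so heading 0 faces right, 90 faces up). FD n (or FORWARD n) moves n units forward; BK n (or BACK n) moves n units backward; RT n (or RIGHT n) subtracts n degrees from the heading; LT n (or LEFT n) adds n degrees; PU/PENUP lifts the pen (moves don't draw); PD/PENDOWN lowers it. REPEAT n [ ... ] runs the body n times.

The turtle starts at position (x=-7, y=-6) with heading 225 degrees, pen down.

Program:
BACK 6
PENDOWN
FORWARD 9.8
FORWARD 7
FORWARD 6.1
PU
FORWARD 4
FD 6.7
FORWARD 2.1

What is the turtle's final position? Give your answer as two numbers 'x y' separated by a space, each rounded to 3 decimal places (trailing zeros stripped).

Answer: -28.001 -27.001

Derivation:
Executing turtle program step by step:
Start: pos=(-7,-6), heading=225, pen down
BK 6: (-7,-6) -> (-2.757,-1.757) [heading=225, draw]
PD: pen down
FD 9.8: (-2.757,-1.757) -> (-9.687,-8.687) [heading=225, draw]
FD 7: (-9.687,-8.687) -> (-14.637,-13.637) [heading=225, draw]
FD 6.1: (-14.637,-13.637) -> (-18.95,-17.95) [heading=225, draw]
PU: pen up
FD 4: (-18.95,-17.95) -> (-21.779,-20.779) [heading=225, move]
FD 6.7: (-21.779,-20.779) -> (-26.516,-25.516) [heading=225, move]
FD 2.1: (-26.516,-25.516) -> (-28.001,-27.001) [heading=225, move]
Final: pos=(-28.001,-27.001), heading=225, 4 segment(s) drawn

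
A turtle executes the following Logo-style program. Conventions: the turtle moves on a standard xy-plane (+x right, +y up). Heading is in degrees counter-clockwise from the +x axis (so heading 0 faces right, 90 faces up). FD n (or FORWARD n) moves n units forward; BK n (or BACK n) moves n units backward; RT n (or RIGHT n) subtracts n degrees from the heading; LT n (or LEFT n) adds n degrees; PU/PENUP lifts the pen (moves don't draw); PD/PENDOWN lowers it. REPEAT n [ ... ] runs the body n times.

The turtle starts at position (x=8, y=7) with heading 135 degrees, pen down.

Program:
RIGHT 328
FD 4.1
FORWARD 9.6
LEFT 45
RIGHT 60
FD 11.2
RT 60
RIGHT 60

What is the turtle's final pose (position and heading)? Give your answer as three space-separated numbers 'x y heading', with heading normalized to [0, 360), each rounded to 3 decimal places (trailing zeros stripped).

Executing turtle program step by step:
Start: pos=(8,7), heading=135, pen down
RT 328: heading 135 -> 167
FD 4.1: (8,7) -> (4.005,7.922) [heading=167, draw]
FD 9.6: (4.005,7.922) -> (-5.349,10.082) [heading=167, draw]
LT 45: heading 167 -> 212
RT 60: heading 212 -> 152
FD 11.2: (-5.349,10.082) -> (-15.238,15.34) [heading=152, draw]
RT 60: heading 152 -> 92
RT 60: heading 92 -> 32
Final: pos=(-15.238,15.34), heading=32, 3 segment(s) drawn

Answer: -15.238 15.34 32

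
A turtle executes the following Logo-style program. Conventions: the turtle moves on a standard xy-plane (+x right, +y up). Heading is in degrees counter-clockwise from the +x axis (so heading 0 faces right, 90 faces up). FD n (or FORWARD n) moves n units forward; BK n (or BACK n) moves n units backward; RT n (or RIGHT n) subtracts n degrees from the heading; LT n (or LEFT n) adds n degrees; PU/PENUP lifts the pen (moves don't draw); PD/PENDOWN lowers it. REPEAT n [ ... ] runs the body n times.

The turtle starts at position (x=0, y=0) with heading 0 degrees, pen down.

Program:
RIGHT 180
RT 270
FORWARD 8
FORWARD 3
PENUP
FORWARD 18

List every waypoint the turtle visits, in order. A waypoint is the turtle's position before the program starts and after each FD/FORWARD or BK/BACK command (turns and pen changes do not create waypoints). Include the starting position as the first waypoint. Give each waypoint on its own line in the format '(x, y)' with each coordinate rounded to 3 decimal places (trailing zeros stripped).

Executing turtle program step by step:
Start: pos=(0,0), heading=0, pen down
RT 180: heading 0 -> 180
RT 270: heading 180 -> 270
FD 8: (0,0) -> (0,-8) [heading=270, draw]
FD 3: (0,-8) -> (0,-11) [heading=270, draw]
PU: pen up
FD 18: (0,-11) -> (0,-29) [heading=270, move]
Final: pos=(0,-29), heading=270, 2 segment(s) drawn
Waypoints (4 total):
(0, 0)
(0, -8)
(0, -11)
(0, -29)

Answer: (0, 0)
(0, -8)
(0, -11)
(0, -29)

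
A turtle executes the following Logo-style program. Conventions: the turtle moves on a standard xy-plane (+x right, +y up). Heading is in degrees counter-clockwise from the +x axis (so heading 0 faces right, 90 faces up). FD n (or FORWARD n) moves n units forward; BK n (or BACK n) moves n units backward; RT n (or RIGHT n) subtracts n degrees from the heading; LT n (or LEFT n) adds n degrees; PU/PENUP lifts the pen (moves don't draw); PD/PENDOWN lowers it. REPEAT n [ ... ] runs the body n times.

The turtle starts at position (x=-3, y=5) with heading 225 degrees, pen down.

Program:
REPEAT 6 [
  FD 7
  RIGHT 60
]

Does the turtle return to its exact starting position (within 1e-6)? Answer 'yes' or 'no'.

Executing turtle program step by step:
Start: pos=(-3,5), heading=225, pen down
REPEAT 6 [
  -- iteration 1/6 --
  FD 7: (-3,5) -> (-7.95,0.05) [heading=225, draw]
  RT 60: heading 225 -> 165
  -- iteration 2/6 --
  FD 7: (-7.95,0.05) -> (-14.711,1.862) [heading=165, draw]
  RT 60: heading 165 -> 105
  -- iteration 3/6 --
  FD 7: (-14.711,1.862) -> (-16.523,8.623) [heading=105, draw]
  RT 60: heading 105 -> 45
  -- iteration 4/6 --
  FD 7: (-16.523,8.623) -> (-11.573,13.573) [heading=45, draw]
  RT 60: heading 45 -> 345
  -- iteration 5/6 --
  FD 7: (-11.573,13.573) -> (-4.812,11.761) [heading=345, draw]
  RT 60: heading 345 -> 285
  -- iteration 6/6 --
  FD 7: (-4.812,11.761) -> (-3,5) [heading=285, draw]
  RT 60: heading 285 -> 225
]
Final: pos=(-3,5), heading=225, 6 segment(s) drawn

Start position: (-3, 5)
Final position: (-3, 5)
Distance = 0; < 1e-6 -> CLOSED

Answer: yes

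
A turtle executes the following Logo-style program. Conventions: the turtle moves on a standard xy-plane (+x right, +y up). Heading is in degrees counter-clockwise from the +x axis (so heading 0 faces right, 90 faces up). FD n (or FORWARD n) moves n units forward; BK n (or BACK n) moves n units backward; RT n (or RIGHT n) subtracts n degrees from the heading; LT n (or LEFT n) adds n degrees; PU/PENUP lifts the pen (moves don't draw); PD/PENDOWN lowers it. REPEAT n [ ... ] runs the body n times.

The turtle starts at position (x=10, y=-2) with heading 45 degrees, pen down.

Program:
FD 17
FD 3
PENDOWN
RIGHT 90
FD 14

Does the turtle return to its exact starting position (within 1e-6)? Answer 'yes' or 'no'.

Answer: no

Derivation:
Executing turtle program step by step:
Start: pos=(10,-2), heading=45, pen down
FD 17: (10,-2) -> (22.021,10.021) [heading=45, draw]
FD 3: (22.021,10.021) -> (24.142,12.142) [heading=45, draw]
PD: pen down
RT 90: heading 45 -> 315
FD 14: (24.142,12.142) -> (34.042,2.243) [heading=315, draw]
Final: pos=(34.042,2.243), heading=315, 3 segment(s) drawn

Start position: (10, -2)
Final position: (34.042, 2.243)
Distance = 24.413; >= 1e-6 -> NOT closed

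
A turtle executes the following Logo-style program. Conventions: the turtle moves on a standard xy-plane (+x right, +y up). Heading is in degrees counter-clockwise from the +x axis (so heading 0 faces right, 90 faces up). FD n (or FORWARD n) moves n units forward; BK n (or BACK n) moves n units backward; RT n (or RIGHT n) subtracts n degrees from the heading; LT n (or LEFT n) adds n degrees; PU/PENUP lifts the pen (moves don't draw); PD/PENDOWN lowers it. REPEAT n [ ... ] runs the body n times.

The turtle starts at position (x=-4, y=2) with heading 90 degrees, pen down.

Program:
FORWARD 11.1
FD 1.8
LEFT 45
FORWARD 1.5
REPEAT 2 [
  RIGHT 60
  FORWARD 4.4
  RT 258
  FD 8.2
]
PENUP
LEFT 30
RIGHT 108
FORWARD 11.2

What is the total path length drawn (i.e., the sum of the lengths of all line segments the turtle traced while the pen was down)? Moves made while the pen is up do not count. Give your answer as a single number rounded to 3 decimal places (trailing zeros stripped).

Executing turtle program step by step:
Start: pos=(-4,2), heading=90, pen down
FD 11.1: (-4,2) -> (-4,13.1) [heading=90, draw]
FD 1.8: (-4,13.1) -> (-4,14.9) [heading=90, draw]
LT 45: heading 90 -> 135
FD 1.5: (-4,14.9) -> (-5.061,15.961) [heading=135, draw]
REPEAT 2 [
  -- iteration 1/2 --
  RT 60: heading 135 -> 75
  FD 4.4: (-5.061,15.961) -> (-3.922,20.211) [heading=75, draw]
  RT 258: heading 75 -> 177
  FD 8.2: (-3.922,20.211) -> (-12.111,20.64) [heading=177, draw]
  -- iteration 2/2 --
  RT 60: heading 177 -> 117
  FD 4.4: (-12.111,20.64) -> (-14.108,24.56) [heading=117, draw]
  RT 258: heading 117 -> 219
  FD 8.2: (-14.108,24.56) -> (-20.481,19.4) [heading=219, draw]
]
PU: pen up
LT 30: heading 219 -> 249
RT 108: heading 249 -> 141
FD 11.2: (-20.481,19.4) -> (-29.185,26.448) [heading=141, move]
Final: pos=(-29.185,26.448), heading=141, 7 segment(s) drawn

Segment lengths:
  seg 1: (-4,2) -> (-4,13.1), length = 11.1
  seg 2: (-4,13.1) -> (-4,14.9), length = 1.8
  seg 3: (-4,14.9) -> (-5.061,15.961), length = 1.5
  seg 4: (-5.061,15.961) -> (-3.922,20.211), length = 4.4
  seg 5: (-3.922,20.211) -> (-12.111,20.64), length = 8.2
  seg 6: (-12.111,20.64) -> (-14.108,24.56), length = 4.4
  seg 7: (-14.108,24.56) -> (-20.481,19.4), length = 8.2
Total = 39.6

Answer: 39.6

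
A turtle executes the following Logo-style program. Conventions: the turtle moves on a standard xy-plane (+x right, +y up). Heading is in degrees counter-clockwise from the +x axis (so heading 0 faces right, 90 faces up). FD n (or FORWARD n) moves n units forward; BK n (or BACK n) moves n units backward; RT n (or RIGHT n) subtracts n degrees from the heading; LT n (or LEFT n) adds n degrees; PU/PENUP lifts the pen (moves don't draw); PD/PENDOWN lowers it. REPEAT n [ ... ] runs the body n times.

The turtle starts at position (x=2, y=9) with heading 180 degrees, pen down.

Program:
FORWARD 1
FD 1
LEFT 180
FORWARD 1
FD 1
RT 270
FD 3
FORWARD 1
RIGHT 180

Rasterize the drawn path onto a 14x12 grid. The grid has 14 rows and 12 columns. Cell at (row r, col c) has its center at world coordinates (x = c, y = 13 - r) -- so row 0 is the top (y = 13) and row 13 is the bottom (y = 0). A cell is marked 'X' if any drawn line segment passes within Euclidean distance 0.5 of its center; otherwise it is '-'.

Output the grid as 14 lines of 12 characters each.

Answer: --X---------
--X---------
--X---------
--X---------
XXX---------
------------
------------
------------
------------
------------
------------
------------
------------
------------

Derivation:
Segment 0: (2,9) -> (1,9)
Segment 1: (1,9) -> (0,9)
Segment 2: (0,9) -> (1,9)
Segment 3: (1,9) -> (2,9)
Segment 4: (2,9) -> (2,12)
Segment 5: (2,12) -> (2,13)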